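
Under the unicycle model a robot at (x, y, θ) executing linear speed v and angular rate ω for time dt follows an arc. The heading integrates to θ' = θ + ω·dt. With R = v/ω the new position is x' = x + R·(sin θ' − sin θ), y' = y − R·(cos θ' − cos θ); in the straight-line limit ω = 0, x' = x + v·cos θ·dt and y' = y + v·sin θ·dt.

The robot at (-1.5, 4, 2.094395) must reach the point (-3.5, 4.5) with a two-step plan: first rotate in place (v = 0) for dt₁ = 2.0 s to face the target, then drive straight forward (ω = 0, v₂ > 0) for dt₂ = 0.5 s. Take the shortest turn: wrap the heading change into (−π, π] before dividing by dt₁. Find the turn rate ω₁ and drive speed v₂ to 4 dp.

ω₁ = 0.4011, v₂ = 4.1231

heading to target = atan2(4.5−4, -3.5−-1.5) = 2.8966
Δθ = wrap(2.8966 − 2.0944) = 0.8022; ω₁ = Δθ/dt₁ = 0.4011
distance = √((-3.5−-1.5)² + (4.5−4)²) = 2.0616; v₂ = distance/dt₂ = 4.1231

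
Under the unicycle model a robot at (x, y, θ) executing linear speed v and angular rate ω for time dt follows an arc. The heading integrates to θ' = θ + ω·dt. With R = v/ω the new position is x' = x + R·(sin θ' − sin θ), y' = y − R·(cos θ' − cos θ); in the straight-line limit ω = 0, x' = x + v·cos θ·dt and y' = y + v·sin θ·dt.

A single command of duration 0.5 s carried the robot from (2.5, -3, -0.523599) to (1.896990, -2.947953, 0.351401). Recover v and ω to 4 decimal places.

v = -1.2500, ω = 1.7500

Δθ = 0.351401 − -0.523599 = 0.875000
ω = Δθ/dt = 0.875000/0.5 = 1.7500
R = Δx/(sin θ' − sin θ) = -0.7143
v = R·ω = -0.7143·1.7500 = -1.2500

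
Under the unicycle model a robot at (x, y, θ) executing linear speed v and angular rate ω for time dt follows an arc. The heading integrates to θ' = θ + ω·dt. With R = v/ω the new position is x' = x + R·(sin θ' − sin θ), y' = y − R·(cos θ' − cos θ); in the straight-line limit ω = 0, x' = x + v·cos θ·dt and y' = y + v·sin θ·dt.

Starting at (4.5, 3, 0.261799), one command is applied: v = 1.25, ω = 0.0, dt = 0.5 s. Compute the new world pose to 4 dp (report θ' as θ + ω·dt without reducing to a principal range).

(5.1037, 3.1618, 0.2618)

θ' = 0.2618 + 0.0·0.5 = 0.2618
ω = 0 → straight: x' = 4.5 + 1.25·cos(0.2618)·0.5 = 5.1037
y' = 3 + 1.25·sin(0.2618)·0.5 = 3.1618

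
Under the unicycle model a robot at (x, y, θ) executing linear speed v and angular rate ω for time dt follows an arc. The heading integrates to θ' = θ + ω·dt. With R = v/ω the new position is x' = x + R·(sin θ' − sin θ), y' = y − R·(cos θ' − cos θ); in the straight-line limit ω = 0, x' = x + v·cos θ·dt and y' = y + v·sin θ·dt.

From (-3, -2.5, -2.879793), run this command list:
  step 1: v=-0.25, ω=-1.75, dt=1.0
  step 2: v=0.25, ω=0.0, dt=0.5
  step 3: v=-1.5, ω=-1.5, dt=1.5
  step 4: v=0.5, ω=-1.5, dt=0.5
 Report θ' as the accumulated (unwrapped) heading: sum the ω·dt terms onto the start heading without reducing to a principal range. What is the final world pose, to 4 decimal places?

(-4.2517, -3.6130, -7.6298)

step 1: θ'=-4.6298 (R=0.1429) → pose (-2.8207, -2.6262, -4.6298)
step 2: θ'=-4.6298 (straight) → pose (-2.8310, -2.5016, -4.6298)
step 3: θ'=-6.8798 (R=1.0000) → pose (-4.3894, -3.4114, -6.8798)
step 4: θ'=-7.6298 (R=-0.3333) → pose (-4.2517, -3.6130, -7.6298)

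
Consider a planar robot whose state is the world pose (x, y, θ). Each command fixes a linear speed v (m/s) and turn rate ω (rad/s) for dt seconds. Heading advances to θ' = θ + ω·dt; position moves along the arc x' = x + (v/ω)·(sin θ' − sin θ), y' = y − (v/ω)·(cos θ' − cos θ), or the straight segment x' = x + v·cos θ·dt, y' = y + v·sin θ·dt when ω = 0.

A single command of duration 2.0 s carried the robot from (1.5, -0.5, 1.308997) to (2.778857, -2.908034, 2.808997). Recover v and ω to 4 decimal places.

Δθ = 2.808997 − 1.308997 = 1.500000
ω = Δθ/dt = 1.500000/2.0 = 0.7500
R = −Δy/(cos θ' − cos θ) = -2.0000
v = R·ω = -2.0000·0.7500 = -1.5000

v = -1.5000, ω = 0.7500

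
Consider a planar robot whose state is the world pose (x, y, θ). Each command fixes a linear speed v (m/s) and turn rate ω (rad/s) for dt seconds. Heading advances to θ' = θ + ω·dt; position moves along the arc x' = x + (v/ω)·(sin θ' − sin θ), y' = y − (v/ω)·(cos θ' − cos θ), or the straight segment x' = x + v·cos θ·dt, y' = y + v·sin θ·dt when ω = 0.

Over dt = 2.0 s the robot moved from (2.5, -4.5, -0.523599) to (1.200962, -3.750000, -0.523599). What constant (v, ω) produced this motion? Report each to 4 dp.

Δθ = -0.523599 − -0.523599 = 0.000000
ω = Δθ/dt = 0.000000/2.0 = 0.0000
ω = 0 → v = (Δx·cos θ + Δy·sin θ)/dt = -0.7500

v = -0.7500, ω = 0.0000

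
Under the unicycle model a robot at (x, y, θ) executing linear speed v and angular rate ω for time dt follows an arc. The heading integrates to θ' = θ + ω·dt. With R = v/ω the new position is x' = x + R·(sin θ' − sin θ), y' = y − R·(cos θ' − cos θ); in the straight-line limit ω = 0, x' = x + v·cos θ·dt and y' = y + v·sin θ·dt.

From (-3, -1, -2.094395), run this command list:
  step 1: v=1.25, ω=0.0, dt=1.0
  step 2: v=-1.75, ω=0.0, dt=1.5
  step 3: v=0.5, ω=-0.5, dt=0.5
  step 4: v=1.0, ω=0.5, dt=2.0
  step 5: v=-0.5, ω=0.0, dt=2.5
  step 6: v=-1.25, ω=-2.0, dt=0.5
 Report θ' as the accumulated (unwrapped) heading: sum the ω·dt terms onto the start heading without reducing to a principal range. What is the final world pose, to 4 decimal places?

step 1: θ'=-2.0944 (straight) → pose (-3.6250, -2.0825, -2.0944)
step 2: θ'=-2.0944 (straight) → pose (-2.3125, 0.1908, -2.0944)
step 3: θ'=-2.3444 (R=-1.0000) → pose (-2.4631, -0.0079, -2.3444)
step 4: θ'=-1.3444 (R=2.0000) → pose (-2.9813, -1.8543, -1.3444)
step 5: θ'=-1.3444 (straight) → pose (-3.2619, -0.6362, -1.3444)
step 6: θ'=-2.3444 (R=0.6250) → pose (-3.0999, -0.0592, -2.3444)

(-3.0999, -0.0592, -2.3444)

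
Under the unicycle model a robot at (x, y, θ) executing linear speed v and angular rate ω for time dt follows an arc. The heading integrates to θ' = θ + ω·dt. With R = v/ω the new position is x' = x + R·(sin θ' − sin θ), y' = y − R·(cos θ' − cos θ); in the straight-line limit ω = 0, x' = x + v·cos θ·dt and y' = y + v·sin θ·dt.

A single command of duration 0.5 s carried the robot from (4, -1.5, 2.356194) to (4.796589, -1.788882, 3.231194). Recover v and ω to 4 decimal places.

Δθ = 3.231194 − 2.356194 = 0.875000
ω = Δθ/dt = 0.875000/0.5 = 1.7500
R = Δx/(sin θ' − sin θ) = -1.0000
v = R·ω = -1.0000·1.7500 = -1.7500

v = -1.7500, ω = 1.7500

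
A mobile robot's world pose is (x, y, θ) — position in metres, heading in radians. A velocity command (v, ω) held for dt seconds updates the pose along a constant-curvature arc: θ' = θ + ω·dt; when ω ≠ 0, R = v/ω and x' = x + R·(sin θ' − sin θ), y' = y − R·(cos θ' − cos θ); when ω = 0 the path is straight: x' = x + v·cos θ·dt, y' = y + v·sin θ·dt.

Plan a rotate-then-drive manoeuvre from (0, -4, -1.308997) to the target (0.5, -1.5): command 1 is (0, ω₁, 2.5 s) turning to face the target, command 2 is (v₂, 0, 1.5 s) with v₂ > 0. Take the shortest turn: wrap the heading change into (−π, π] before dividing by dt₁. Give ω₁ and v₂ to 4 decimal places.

ω₁ = 1.0730, v₂ = 1.6997

heading to target = atan2(-1.5−-4, 0.5−0) = 1.3734
Δθ = wrap(1.3734 − -1.3090) = 2.6824; ω₁ = Δθ/dt₁ = 1.0730
distance = √((0.5−0)² + (-1.5−-4)²) = 2.5495; v₂ = distance/dt₂ = 1.6997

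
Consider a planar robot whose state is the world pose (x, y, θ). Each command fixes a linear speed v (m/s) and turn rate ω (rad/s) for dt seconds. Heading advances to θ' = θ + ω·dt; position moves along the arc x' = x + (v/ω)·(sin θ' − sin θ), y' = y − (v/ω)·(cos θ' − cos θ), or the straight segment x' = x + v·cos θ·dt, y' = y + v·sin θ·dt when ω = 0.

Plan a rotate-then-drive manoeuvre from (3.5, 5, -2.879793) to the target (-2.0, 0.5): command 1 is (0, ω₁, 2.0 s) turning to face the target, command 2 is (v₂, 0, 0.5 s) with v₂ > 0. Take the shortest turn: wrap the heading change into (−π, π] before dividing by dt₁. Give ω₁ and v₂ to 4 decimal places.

ω₁ = 0.2120, v₂ = 14.2127

heading to target = atan2(0.5−5, -2−3.5) = -2.4559
Δθ = wrap(-2.4559 − -2.8798) = 0.4239; ω₁ = Δθ/dt₁ = 0.2120
distance = √((-2−3.5)² + (0.5−5)²) = 7.1063; v₂ = distance/dt₂ = 14.2127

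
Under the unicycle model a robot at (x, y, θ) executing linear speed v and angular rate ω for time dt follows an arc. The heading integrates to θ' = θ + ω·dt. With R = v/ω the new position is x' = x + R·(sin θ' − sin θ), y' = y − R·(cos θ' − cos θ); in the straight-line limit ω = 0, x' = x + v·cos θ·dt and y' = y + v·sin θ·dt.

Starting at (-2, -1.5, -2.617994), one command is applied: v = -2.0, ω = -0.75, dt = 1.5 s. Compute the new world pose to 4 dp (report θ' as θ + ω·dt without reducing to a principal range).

θ' = -2.6180 + -0.75·1.5 = -3.7430
R = v/ω = -2.0/-0.75 = 2.6667
x' = -2 + 2.6667·(sin -3.7430 − sin -2.6180) = 0.8421
y' = -1.5 − 2.6667·(cos -3.7430 − cos -2.6180) = -1.6106

(0.8421, -1.6106, -3.7430)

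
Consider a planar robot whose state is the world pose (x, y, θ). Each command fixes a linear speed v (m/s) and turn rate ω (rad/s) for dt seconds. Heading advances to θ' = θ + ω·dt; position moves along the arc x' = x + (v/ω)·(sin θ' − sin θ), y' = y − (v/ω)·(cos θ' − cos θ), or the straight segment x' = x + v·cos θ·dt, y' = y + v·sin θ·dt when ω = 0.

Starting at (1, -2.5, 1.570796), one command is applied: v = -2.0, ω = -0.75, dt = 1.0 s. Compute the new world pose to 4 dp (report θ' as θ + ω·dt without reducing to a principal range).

θ' = 1.5708 + -0.75·1.0 = 0.8208
R = v/ω = -2.0/-0.75 = 2.6667
x' = 1 + 2.6667·(sin 0.8208 − sin 1.5708) = 0.2845
y' = -2.5 − 2.6667·(cos 0.8208 − cos 1.5708) = -4.3177

(0.2845, -4.3177, 0.8208)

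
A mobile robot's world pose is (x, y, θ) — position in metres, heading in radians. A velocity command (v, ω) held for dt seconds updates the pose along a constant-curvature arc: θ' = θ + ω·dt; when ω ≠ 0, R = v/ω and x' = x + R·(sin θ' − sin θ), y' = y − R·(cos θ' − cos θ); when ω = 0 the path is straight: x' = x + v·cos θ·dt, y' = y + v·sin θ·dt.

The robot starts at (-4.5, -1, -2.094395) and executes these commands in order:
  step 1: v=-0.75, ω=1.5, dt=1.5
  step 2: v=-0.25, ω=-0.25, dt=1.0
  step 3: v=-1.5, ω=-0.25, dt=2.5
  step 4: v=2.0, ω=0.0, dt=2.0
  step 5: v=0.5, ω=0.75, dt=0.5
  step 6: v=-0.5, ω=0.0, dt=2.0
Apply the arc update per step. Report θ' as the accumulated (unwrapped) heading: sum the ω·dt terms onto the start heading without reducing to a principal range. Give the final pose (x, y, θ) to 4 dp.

step 1: θ'=0.1556 (R=-0.5000) → pose (-5.0105, -0.2560, 0.1556)
step 2: θ'=-0.0944 (R=1.0000) → pose (-5.2597, -0.2637, -0.0944)
step 3: θ'=-0.7194 (R=6.0000) → pose (-8.6478, 1.1964, -0.7194)
step 4: θ'=-0.7194 (straight) → pose (-5.6390, -1.4393, -0.7194)
step 5: θ'=-0.3444 (R=0.6667) → pose (-5.4248, -1.5654, -0.3444)
step 6: θ'=-0.3444 (straight) → pose (-6.3660, -1.2278, -0.3444)

(-6.3660, -1.2278, -0.3444)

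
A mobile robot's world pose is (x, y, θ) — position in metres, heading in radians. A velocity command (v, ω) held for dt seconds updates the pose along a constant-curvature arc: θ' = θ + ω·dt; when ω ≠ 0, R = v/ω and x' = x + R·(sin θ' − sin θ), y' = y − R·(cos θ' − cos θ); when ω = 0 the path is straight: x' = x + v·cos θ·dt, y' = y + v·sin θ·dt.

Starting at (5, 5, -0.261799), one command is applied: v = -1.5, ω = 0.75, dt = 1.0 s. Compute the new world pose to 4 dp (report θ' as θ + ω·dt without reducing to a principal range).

(3.5443, 4.8345, 0.4882)

θ' = -0.2618 + 0.75·1.0 = 0.4882
R = v/ω = -1.5/0.75 = -2.0000
x' = 5 + -2.0000·(sin 0.4882 − sin -0.2618) = 3.5443
y' = 5 − -2.0000·(cos 0.4882 − cos -0.2618) = 4.8345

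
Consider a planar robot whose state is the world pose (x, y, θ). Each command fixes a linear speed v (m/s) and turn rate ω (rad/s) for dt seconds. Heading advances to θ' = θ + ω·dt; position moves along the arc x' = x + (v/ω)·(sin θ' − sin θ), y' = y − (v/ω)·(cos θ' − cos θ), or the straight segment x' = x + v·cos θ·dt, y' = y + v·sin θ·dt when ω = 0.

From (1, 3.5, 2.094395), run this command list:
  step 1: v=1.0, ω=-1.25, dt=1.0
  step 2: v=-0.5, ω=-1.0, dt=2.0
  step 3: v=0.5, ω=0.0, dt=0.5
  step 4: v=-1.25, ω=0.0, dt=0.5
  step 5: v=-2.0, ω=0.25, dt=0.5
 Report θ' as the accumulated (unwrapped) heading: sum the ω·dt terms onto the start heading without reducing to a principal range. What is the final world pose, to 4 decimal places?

step 1: θ'=0.8444 (R=-0.8000) → pose (1.0948, 4.4313, 0.8444)
step 2: θ'=-1.1556 (R=0.5000) → pose (0.2635, 4.5618, -1.1556)
step 3: θ'=-1.1556 (straight) → pose (0.3643, 4.3330, -1.1556)
step 4: θ'=-1.1556 (straight) → pose (0.1122, 4.9049, -1.1556)
step 5: θ'=-1.0306 (R=-8.0000) → pose (-0.3472, 5.7924, -1.0306)

(-0.3472, 5.7924, -1.0306)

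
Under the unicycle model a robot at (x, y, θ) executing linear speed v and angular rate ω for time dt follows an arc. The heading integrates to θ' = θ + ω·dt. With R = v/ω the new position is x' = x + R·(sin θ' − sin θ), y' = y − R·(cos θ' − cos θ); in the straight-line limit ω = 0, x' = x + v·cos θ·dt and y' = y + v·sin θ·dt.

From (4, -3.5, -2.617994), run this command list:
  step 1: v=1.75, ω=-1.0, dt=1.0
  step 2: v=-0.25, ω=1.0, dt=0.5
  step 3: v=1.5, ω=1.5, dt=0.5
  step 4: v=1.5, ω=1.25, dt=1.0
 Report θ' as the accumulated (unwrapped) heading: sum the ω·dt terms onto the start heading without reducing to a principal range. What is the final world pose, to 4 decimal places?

step 1: θ'=-3.6180 (R=-1.7500) → pose (2.3225, -3.5396, -3.6180)
step 2: θ'=-3.1180 (R=-0.2500) → pose (2.4430, -3.5674, -3.1180)
step 3: θ'=-2.3680 (R=1.0000) → pose (1.7679, -3.8517, -2.3680)
step 4: θ'=-1.1180 (R=1.2000) → pose (1.5273, -5.2351, -1.1180)

(1.5273, -5.2351, -1.1180)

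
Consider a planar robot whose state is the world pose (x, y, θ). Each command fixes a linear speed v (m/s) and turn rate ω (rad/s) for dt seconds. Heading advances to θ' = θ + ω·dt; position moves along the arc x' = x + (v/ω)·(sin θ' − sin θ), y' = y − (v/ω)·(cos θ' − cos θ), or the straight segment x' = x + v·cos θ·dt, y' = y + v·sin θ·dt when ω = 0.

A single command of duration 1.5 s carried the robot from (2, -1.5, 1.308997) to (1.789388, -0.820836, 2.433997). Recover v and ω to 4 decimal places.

Δθ = 2.433997 − 1.308997 = 1.125000
ω = Δθ/dt = 1.125000/1.5 = 0.7500
R = −Δy/(cos θ' − cos θ) = 0.6667
v = R·ω = 0.6667·0.7500 = 0.5000

v = 0.5000, ω = 0.7500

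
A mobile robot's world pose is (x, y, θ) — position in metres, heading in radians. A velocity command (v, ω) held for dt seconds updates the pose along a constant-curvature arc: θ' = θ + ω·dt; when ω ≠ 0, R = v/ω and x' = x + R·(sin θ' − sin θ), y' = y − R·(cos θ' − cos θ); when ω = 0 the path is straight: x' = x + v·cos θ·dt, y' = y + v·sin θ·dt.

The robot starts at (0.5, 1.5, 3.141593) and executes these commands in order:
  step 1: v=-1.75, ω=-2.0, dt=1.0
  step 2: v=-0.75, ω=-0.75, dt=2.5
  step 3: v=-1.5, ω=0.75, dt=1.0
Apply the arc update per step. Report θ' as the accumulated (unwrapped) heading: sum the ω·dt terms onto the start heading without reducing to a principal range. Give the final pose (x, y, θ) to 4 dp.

step 1: θ'=1.1416 (R=0.8750) → pose (1.2956, 0.2609, 1.1416)
step 2: θ'=-0.7334 (R=1.0000) → pose (-0.2831, -0.0659, -0.7334)
step 3: θ'=0.0166 (R=-2.0000) → pose (-1.6551, 0.4480, 0.0166)

(-1.6551, 0.4480, 0.0166)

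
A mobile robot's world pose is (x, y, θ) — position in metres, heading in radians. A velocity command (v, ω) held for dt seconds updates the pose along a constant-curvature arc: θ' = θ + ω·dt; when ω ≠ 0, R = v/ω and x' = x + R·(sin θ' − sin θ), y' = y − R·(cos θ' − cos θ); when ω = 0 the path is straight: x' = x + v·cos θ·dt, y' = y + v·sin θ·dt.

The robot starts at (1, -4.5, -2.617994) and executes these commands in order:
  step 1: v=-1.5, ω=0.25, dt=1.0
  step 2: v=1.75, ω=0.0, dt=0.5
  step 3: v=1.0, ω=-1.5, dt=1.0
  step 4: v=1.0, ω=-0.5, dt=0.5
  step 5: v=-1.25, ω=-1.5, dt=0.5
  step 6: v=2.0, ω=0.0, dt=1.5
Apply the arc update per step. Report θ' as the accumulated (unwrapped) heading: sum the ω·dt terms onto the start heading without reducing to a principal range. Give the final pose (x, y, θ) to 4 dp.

step 1: θ'=-2.3680 (R=-6.0000) → pose (2.1923, -3.5963, -2.3680)
step 2: θ'=-2.3680 (straight) → pose (1.5663, -4.2076, -2.3680)
step 3: θ'=-3.8680 (R=-0.6667) → pose (0.6577, -4.2291, -3.8680)
step 4: θ'=-4.1180 (R=-2.0000) → pose (0.3291, -3.8539, -4.1180)
step 5: θ'=-4.8680 (R=0.8333) → pose (0.4620, -4.4498, -4.8680)
step 6: θ'=-4.8680 (straight) → pose (0.9269, -1.4860, -4.8680)

(0.9269, -1.4860, -4.8680)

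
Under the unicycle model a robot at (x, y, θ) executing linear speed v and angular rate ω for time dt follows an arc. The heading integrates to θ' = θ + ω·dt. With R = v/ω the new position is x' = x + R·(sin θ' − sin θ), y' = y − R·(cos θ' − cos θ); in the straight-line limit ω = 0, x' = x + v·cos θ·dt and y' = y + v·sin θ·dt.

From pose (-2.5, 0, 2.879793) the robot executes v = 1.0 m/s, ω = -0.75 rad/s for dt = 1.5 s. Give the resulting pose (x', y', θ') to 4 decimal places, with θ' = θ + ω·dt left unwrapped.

(-3.4657, 1.0440, 1.7548)

θ' = 2.8798 + -0.75·1.5 = 1.7548
R = v/ω = 1.0/-0.75 = -1.3333
x' = -2.5 + -1.3333·(sin 1.7548 − sin 2.8798) = -3.4657
y' = 0 − -1.3333·(cos 1.7548 − cos 2.8798) = 1.0440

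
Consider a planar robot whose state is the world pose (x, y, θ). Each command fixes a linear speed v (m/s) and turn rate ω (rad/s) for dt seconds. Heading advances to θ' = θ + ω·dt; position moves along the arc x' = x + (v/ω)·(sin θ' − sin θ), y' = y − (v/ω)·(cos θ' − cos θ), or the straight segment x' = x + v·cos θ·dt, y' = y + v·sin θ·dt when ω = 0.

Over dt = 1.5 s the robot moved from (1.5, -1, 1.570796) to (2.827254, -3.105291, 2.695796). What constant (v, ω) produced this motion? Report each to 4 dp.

v = -1.7500, ω = 0.7500

Δθ = 2.695796 − 1.570796 = 1.125000
ω = Δθ/dt = 1.125000/1.5 = 0.7500
R = −Δy/(cos θ' − cos θ) = -2.3333
v = R·ω = -2.3333·0.7500 = -1.7500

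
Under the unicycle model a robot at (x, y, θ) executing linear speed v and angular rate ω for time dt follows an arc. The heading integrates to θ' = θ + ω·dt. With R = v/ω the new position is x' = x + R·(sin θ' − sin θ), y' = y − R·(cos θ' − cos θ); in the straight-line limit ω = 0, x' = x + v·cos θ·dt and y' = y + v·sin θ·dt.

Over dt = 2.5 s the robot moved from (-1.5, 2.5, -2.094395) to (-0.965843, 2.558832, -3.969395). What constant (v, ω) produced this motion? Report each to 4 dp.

v = -0.2500, ω = -0.7500

Δθ = -3.969395 − -2.094395 = -1.875000
ω = Δθ/dt = -1.875000/2.5 = -0.7500
R = Δx/(sin θ' − sin θ) = 0.3333
v = R·ω = 0.3333·-0.7500 = -0.2500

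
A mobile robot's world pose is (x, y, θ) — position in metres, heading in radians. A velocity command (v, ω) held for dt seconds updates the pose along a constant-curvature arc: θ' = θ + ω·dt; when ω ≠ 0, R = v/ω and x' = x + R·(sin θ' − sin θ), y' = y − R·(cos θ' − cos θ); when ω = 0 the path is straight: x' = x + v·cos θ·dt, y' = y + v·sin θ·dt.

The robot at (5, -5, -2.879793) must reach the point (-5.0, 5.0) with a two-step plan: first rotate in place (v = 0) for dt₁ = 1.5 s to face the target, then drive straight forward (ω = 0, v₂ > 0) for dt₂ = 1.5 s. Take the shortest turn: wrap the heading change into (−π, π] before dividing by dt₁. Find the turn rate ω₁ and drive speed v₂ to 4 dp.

ω₁ = -0.6981, v₂ = 9.4281

heading to target = atan2(5−-5, -5−5) = 2.3562
Δθ = wrap(2.3562 − -2.8798) = -1.0472; ω₁ = Δθ/dt₁ = -0.6981
distance = √((-5−5)² + (5−-5)²) = 14.1421; v₂ = distance/dt₂ = 9.4281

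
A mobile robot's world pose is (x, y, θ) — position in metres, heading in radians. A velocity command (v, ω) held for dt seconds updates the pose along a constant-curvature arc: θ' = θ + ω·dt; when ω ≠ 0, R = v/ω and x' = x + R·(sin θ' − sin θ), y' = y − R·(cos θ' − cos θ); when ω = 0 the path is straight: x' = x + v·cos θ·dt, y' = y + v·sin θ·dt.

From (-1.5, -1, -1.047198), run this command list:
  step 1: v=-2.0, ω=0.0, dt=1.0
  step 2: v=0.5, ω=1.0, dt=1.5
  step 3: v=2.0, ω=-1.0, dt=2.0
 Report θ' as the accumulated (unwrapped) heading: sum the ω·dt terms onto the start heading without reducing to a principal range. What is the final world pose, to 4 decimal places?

(1.0262, -1.2188, -1.5472)

step 1: θ'=-1.0472 (straight) → pose (-2.5000, 0.7321, -1.0472)
step 2: θ'=0.4528 (R=0.5000) → pose (-1.8482, 0.5324, 0.4528)
step 3: θ'=-1.5472 (R=-2.0000) → pose (1.0262, -1.2188, -1.5472)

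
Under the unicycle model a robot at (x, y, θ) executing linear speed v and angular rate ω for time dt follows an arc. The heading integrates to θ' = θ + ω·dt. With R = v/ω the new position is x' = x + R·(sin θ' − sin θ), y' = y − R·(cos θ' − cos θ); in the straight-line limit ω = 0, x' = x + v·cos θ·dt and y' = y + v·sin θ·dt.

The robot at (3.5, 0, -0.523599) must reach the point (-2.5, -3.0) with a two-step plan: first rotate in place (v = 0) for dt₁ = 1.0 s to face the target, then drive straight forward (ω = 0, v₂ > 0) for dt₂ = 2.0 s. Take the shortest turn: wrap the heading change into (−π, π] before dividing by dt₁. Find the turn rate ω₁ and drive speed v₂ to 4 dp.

ω₁ = -2.1543, v₂ = 3.3541

heading to target = atan2(-3−0, -2.5−3.5) = -2.6779
Δθ = wrap(-2.6779 − -0.5236) = -2.1543; ω₁ = Δθ/dt₁ = -2.1543
distance = √((-2.5−3.5)² + (-3−0)²) = 6.7082; v₂ = distance/dt₂ = 3.3541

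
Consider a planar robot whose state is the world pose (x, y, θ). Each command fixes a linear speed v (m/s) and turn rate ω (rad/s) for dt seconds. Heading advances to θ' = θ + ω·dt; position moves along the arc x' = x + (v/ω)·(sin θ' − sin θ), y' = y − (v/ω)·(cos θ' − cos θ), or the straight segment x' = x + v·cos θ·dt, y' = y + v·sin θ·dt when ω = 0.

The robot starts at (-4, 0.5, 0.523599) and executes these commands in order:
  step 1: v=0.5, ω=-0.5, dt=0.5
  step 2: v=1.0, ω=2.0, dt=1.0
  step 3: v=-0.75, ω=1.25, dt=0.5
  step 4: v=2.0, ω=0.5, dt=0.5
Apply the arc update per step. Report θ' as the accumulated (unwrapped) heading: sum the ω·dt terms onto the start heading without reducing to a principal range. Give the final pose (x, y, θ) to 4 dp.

step 1: θ'=0.2736 (R=-1.0000) → pose (-3.7702, 0.5968, 0.2736)
step 2: θ'=2.2736 (R=0.5000) → pose (-3.5238, 1.4014, 2.2736)
step 3: θ'=2.8986 (R=-0.6000) → pose (-3.2103, 1.2068, 2.8986)
step 4: θ'=3.1486 (R=4.0000) → pose (-4.2008, 1.3242, 3.1486)

(-4.2008, 1.3242, 3.1486)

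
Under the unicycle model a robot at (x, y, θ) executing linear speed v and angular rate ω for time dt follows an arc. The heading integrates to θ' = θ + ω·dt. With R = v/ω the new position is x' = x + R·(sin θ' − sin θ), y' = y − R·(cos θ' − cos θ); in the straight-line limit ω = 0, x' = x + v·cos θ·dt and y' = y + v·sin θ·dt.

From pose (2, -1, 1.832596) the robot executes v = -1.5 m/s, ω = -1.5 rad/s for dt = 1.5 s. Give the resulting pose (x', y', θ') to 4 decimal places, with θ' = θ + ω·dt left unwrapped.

θ' = 1.8326 + -1.5·1.5 = -0.4174
R = v/ω = -1.5/-1.5 = 1.0000
x' = 2 + 1.0000·(sin -0.4174 − sin 1.8326) = 0.6287
y' = -1 − 1.0000·(cos -0.4174 − cos 1.8326) = -2.1730

(0.6287, -2.1730, -0.4174)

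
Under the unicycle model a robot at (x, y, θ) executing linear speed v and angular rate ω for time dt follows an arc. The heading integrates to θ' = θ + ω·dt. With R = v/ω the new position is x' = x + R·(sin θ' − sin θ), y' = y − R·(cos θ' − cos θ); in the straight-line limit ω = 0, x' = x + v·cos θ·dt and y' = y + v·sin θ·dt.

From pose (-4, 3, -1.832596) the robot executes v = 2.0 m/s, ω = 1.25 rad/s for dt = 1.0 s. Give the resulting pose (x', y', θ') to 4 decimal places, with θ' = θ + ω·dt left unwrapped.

(-3.3348, 1.2498, -0.5826)

θ' = -1.8326 + 1.25·1.0 = -0.5826
R = v/ω = 2.0/1.25 = 1.6000
x' = -4 + 1.6000·(sin -0.5826 − sin -1.8326) = -3.3348
y' = 3 − 1.6000·(cos -0.5826 − cos -1.8326) = 1.2498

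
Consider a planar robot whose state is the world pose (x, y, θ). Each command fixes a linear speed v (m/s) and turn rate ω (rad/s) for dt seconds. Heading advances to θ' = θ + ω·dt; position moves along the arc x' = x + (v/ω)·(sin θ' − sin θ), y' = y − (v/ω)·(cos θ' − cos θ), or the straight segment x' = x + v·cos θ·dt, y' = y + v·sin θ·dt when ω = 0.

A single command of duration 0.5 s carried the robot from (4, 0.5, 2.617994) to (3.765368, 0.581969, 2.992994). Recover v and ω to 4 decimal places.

v = 0.5000, ω = 0.7500

Δθ = 2.992994 − 2.617994 = 0.375000
ω = Δθ/dt = 0.375000/0.5 = 0.7500
R = Δx/(sin θ' − sin θ) = 0.6667
v = R·ω = 0.6667·0.7500 = 0.5000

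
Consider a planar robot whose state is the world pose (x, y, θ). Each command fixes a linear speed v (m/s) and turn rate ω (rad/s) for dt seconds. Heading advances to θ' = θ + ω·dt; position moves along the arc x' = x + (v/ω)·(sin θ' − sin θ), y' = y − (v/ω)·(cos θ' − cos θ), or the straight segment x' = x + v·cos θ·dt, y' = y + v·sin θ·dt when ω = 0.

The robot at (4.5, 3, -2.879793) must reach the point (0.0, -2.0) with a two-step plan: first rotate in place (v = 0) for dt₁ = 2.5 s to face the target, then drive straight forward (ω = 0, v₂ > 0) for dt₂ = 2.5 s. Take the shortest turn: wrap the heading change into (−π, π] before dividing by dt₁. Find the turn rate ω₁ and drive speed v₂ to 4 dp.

heading to target = atan2(-2−3, 0−4.5) = -2.3036
Δθ = wrap(-2.3036 − -2.8798) = 0.5762; ω₁ = Δθ/dt₁ = 0.2305
distance = √((0−4.5)² + (-2−3)²) = 6.7268; v₂ = distance/dt₂ = 2.6907

ω₁ = 0.2305, v₂ = 2.6907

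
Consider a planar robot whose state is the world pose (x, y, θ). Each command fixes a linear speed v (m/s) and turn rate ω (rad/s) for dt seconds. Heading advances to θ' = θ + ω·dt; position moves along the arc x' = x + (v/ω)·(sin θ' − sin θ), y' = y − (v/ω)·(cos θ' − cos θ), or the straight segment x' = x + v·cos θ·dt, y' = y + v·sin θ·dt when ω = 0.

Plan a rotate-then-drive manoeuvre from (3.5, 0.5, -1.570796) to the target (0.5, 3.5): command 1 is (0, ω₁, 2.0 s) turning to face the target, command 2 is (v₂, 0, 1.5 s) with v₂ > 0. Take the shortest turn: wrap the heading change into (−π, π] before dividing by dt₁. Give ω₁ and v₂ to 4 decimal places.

ω₁ = -1.1781, v₂ = 2.8284

heading to target = atan2(3.5−0.5, 0.5−3.5) = 2.3562
Δθ = wrap(2.3562 − -1.5708) = -2.3562; ω₁ = Δθ/dt₁ = -1.1781
distance = √((0.5−3.5)² + (3.5−0.5)²) = 4.2426; v₂ = distance/dt₂ = 2.8284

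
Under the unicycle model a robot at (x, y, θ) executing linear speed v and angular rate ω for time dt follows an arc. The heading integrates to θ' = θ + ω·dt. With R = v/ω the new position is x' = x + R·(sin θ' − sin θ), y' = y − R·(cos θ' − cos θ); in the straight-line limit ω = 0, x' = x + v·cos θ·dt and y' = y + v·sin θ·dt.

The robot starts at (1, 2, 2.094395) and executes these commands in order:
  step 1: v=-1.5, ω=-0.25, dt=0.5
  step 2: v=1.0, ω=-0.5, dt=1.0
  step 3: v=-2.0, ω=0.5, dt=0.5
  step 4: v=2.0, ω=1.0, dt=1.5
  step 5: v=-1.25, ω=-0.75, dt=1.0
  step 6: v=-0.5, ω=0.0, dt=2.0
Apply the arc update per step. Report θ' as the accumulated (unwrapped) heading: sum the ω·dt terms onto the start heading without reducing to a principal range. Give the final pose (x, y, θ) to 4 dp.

(1.0269, 2.0280, 2.4694)

step 1: θ'=1.9694 (R=6.0000) → pose (1.3335, 1.3288, 1.9694)
step 2: θ'=1.4694 (R=-2.0000) → pose (1.1870, 2.3075, 1.4694)
step 3: θ'=1.7194 (R=-4.0000) → pose (1.2105, 1.3104, 1.7194)
step 4: θ'=3.2194 (R=2.0000) → pose (-0.9229, 3.0082, 3.2194)
step 5: θ'=2.4694 (R=1.6667) → pose (0.2445, 2.6507, 2.4694)
step 6: θ'=2.4694 (straight) → pose (1.0269, 2.0280, 2.4694)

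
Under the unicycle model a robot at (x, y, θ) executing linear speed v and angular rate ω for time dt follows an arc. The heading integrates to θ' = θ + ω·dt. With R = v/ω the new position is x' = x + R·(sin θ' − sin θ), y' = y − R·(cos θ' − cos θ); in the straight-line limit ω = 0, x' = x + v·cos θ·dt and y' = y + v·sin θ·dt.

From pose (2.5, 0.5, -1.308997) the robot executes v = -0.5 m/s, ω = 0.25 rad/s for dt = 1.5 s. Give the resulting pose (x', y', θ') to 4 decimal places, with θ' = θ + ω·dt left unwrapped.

(2.1762, 1.1716, -0.9340)

θ' = -1.3090 + 0.25·1.5 = -0.9340
R = v/ω = -0.5/0.25 = -2.0000
x' = 2.5 + -2.0000·(sin -0.9340 − sin -1.3090) = 2.1762
y' = 0.5 − -2.0000·(cos -0.9340 − cos -1.3090) = 1.1716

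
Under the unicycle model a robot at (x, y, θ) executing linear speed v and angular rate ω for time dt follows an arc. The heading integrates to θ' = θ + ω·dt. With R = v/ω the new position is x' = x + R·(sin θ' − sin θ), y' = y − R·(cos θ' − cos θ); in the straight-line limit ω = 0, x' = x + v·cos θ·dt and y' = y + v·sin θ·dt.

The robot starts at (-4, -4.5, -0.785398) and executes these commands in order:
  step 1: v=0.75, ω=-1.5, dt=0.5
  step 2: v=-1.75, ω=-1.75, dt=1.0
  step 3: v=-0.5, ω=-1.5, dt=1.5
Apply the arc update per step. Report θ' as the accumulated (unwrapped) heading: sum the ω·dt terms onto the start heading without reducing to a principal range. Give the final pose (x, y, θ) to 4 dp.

step 1: θ'=-1.5354 (R=-0.5000) → pose (-3.8539, -4.8359, -1.5354)
step 2: θ'=-3.2854 (R=1.0000) → pose (-2.7112, -3.8108, -3.2854)
step 3: θ'=-5.5354 (R=0.3333) → pose (-2.5323, -4.3851, -5.5354)

(-2.5323, -4.3851, -5.5354)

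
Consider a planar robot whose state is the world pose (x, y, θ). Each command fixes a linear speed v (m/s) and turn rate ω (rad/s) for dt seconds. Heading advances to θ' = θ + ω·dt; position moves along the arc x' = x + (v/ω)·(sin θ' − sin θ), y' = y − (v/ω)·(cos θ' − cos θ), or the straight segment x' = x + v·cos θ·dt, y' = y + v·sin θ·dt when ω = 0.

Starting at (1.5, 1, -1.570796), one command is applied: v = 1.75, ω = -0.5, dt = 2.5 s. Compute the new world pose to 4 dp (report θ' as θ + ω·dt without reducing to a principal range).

θ' = -1.5708 + -0.5·2.5 = -2.8208
R = v/ω = 1.75/-0.5 = -3.5000
x' = 1.5 + -3.5000·(sin -2.8208 − sin -1.5708) = -0.8964
y' = 1 − -3.5000·(cos -2.8208 − cos -1.5708) = -2.3214

(-0.8964, -2.3214, -2.8208)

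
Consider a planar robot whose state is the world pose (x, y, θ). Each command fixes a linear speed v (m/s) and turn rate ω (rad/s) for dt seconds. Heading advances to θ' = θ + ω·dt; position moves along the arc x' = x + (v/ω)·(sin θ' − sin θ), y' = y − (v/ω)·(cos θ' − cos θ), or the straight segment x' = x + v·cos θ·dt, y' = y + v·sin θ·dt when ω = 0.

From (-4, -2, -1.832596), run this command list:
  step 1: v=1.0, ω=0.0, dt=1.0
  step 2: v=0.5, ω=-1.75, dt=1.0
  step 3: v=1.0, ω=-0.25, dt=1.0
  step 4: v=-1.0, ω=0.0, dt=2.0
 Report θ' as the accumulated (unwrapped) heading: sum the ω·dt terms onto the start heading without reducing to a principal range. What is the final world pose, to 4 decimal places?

(-3.9574, -3.8901, -3.8326)

step 1: θ'=-1.8326 (straight) → pose (-4.2588, -2.9659, -1.8326)
step 2: θ'=-3.5826 (R=-0.2857) → pose (-4.6568, -3.1504, -3.5826)
step 3: θ'=-3.8326 (R=-4.0000) → pose (-5.4986, -2.6155, -3.8326)
step 4: θ'=-3.8326 (straight) → pose (-3.9574, -3.8901, -3.8326)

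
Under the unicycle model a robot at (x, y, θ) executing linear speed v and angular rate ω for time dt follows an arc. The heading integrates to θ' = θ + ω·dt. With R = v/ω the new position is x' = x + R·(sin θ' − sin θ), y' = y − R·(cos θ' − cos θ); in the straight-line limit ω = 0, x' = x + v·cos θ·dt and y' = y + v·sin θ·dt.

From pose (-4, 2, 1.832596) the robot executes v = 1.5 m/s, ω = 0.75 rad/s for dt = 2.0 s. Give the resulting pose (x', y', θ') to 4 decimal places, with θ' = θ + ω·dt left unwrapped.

θ' = 1.8326 + 0.75·2.0 = 3.3326
R = v/ω = 1.5/0.75 = 2.0000
x' = -4 + 2.0000·(sin 3.3326 − sin 1.8326) = -6.3115
y' = 2 − 2.0000·(cos 3.3326 − cos 1.8326) = 3.4460

(-6.3115, 3.4460, 3.3326)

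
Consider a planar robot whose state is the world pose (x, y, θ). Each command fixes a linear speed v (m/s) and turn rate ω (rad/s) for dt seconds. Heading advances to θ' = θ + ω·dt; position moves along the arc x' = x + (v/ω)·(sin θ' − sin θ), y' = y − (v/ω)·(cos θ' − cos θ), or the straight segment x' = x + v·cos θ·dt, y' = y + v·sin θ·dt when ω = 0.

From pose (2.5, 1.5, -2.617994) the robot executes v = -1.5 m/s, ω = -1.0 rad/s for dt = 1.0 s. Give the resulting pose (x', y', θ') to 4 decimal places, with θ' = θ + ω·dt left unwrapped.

θ' = -2.6180 + -1.0·1.0 = -3.6180
R = v/ω = -1.5/-1.0 = 1.5000
x' = 2.5 + 1.5000·(sin -3.6180 − sin -2.6180) = 3.9379
y' = 1.5 − 1.5000·(cos -3.6180 − cos -2.6180) = 1.5339

(3.9379, 1.5339, -3.6180)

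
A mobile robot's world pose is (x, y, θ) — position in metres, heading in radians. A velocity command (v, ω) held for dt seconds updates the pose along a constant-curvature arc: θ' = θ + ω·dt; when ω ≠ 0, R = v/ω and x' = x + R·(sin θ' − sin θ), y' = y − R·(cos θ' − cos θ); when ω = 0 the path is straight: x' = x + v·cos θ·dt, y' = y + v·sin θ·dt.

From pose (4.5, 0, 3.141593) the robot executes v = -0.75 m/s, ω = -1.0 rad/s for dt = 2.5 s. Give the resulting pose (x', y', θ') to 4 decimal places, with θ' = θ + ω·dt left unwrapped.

(4.9489, -1.3509, 0.6416)

θ' = 3.1416 + -1.0·2.5 = 0.6416
R = v/ω = -0.75/-1.0 = 0.7500
x' = 4.5 + 0.7500·(sin 0.6416 − sin 3.1416) = 4.9489
y' = 0 − 0.7500·(cos 0.6416 − cos 3.1416) = -1.3509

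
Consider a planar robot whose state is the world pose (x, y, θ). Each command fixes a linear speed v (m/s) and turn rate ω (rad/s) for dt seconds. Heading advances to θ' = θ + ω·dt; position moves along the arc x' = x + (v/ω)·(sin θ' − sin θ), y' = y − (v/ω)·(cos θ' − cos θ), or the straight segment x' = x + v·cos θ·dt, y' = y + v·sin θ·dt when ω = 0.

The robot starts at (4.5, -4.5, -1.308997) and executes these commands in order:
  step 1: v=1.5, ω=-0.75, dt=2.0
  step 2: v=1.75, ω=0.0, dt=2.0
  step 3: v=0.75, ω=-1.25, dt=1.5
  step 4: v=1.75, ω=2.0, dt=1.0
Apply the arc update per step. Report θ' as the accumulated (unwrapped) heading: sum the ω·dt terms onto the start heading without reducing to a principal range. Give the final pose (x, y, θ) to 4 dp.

(-2.1439, -6.7406, -2.6840)

step 1: θ'=-2.8090 (R=-2.0000) → pose (3.2211, -6.9080, -2.8090)
step 2: θ'=-2.8090 (straight) → pose (-0.0870, -8.0508, -2.8090)
step 3: θ'=-4.6840 (R=-0.6000) → pose (-0.8827, -7.5007, -4.6840)
step 4: θ'=-2.6840 (R=0.8750) → pose (-2.1439, -6.7406, -2.6840)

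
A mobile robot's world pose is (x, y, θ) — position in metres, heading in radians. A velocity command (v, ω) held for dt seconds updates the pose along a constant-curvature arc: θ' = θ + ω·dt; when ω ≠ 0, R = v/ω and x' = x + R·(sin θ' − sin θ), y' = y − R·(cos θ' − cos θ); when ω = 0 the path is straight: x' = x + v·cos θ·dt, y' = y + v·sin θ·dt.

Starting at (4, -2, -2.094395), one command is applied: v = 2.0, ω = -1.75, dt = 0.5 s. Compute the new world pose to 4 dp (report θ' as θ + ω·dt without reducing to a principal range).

(3.2061, -2.5545, -2.9694)

θ' = -2.0944 + -1.75·0.5 = -2.9694
R = v/ω = 2.0/-1.75 = -1.1429
x' = 4 + -1.1429·(sin -2.9694 − sin -2.0944) = 3.2061
y' = -2 − -1.1429·(cos -2.9694 − cos -2.0944) = -2.5545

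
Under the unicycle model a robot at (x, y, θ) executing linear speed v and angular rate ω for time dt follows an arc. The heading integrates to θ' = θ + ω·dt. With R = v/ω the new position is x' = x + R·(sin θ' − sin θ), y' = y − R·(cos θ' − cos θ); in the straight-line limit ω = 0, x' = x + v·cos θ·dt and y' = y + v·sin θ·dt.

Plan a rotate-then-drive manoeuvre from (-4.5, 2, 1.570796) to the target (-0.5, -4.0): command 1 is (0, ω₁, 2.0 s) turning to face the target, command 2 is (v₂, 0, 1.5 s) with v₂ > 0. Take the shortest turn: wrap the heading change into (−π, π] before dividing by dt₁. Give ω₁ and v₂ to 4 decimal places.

heading to target = atan2(-4−2, -0.5−-4.5) = -0.9828
Δθ = wrap(-0.9828 − 1.5708) = -2.5536; ω₁ = Δθ/dt₁ = -1.2768
distance = √((-0.5−-4.5)² + (-4−2)²) = 7.2111; v₂ = distance/dt₂ = 4.8074

ω₁ = -1.2768, v₂ = 4.8074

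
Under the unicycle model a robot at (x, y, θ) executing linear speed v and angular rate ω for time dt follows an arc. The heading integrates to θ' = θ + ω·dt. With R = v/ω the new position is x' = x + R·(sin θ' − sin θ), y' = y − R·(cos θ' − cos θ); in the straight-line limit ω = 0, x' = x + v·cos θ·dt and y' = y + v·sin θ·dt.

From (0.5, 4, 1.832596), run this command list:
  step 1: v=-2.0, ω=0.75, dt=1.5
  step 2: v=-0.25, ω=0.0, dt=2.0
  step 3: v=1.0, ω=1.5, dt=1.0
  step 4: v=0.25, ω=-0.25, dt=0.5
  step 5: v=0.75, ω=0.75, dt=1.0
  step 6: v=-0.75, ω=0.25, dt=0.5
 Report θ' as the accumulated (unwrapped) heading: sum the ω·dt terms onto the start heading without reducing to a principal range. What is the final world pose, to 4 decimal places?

(2.1127, 0.9787, 5.2076)

step 1: θ'=2.9576 (R=-2.6667) → pose (2.5879, 2.0685, 2.9576)
step 2: θ'=2.9576 (straight) → pose (3.0795, 1.9771, 2.9576)
step 3: θ'=4.4576 (R=0.6667) → pose (2.3124, 1.4897, 4.4576)
step 4: θ'=4.3326 (R=-1.0000) → pose (2.2734, 1.3710, 4.3326)
step 5: θ'=5.0826 (R=1.0000) → pose (2.2699, 0.6384, 5.0826)
step 6: θ'=5.2076 (R=-3.0000) → pose (2.1127, 0.9787, 5.2076)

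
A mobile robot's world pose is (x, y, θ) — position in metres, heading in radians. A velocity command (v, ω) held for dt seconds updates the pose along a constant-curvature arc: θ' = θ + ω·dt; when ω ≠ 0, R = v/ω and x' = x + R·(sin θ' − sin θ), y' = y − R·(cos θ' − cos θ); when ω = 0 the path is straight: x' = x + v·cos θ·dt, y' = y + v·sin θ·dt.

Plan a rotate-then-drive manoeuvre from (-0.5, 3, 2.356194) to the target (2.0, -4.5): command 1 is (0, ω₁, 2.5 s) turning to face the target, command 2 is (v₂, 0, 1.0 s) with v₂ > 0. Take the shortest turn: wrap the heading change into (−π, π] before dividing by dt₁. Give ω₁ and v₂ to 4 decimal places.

heading to target = atan2(-4.5−3, 2−-0.5) = -1.2490
Δθ = wrap(-1.2490 − 2.3562) = 2.6779; ω₁ = Δθ/dt₁ = 1.0712
distance = √((2−-0.5)² + (-4.5−3)²) = 7.9057; v₂ = distance/dt₂ = 7.9057

ω₁ = 1.0712, v₂ = 7.9057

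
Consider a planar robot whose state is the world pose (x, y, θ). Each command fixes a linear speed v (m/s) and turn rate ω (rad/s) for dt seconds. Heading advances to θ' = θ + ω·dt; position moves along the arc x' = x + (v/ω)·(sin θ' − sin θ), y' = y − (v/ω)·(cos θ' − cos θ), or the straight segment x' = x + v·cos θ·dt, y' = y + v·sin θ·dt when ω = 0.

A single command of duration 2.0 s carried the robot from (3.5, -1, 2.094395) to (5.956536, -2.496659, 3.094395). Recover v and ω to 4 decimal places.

v = -1.5000, ω = 0.5000

Δθ = 3.094395 − 2.094395 = 1.000000
ω = Δθ/dt = 1.000000/2.0 = 0.5000
R = Δx/(sin θ' − sin θ) = -3.0000
v = R·ω = -3.0000·0.5000 = -1.5000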